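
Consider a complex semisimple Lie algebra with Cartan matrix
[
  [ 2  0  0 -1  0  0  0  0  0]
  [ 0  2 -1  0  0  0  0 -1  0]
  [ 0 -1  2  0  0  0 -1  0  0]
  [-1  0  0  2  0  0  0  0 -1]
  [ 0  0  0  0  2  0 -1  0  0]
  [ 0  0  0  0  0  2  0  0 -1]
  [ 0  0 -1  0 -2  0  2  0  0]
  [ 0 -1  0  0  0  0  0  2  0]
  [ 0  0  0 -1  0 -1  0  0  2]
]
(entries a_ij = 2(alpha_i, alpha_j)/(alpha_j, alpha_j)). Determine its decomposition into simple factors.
The diagram associated to this matrix has two connected components: the simple roots {alpha_1, alpha_4, alpha_6, alpha_9} form a chain of 4 nodes with single edges (A_4), and {alpha_2, alpha_3, alpha_5, alpha_7, alpha_8} form a chain of 5 nodes with a double edge at one end; the terminal node there is the unique short simple root (B_5). A semisimple Lie algebra decomposes uniquely as the direct sum of simple ideals, one per connected component of its Dynkin diagram, so g ≅ A_4 ⊕ B_5 (dimension 24 + 55 = 79).

A4 + B5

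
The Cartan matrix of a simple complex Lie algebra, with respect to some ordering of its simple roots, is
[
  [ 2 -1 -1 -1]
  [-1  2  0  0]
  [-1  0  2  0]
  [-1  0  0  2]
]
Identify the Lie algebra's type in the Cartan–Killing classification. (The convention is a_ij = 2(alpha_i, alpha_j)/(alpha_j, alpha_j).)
The matrix has rank 4 with 2's on the diagonal. Reading the off-diagonal entries as Dynkin edges (a single edge where a_ij = a_ji = -1; a double or triple edge where a_ij * a_ji = 2 or 3), the diagram is a chain of 2 nodes with a fork of two nodes at one end (D_4). One simple-root ordering that puts it in standard form is (alpha_3, alpha_1, alpha_4, alpha_2). So the algebra is type D_4, i.e. so(8).

type D_4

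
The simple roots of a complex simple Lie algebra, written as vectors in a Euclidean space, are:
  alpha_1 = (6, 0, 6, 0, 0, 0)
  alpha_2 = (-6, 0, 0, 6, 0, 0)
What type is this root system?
A2

Compute the Cartan integers a_ij = 2(alpha_i, alpha_j)/(alpha_j, alpha_j); the resulting 2x2 Cartan matrix is
[[2, -1], [-1, 2]].
All simple roots have the same length, so the diagram is simply laced. The associated Dynkin diagram is a chain of 2 nodes with single edges (A_2), so the type is A_2 (the algebra sl(3)).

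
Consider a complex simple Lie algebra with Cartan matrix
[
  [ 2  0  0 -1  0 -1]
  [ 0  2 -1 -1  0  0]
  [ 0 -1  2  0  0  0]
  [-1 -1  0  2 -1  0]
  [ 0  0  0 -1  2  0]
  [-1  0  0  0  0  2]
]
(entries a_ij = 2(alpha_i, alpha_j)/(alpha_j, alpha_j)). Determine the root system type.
E6

The matrix has rank 6 with 2's on the diagonal. Reading the off-diagonal entries as Dynkin edges (a single edge where a_ij = a_ji = -1; a double or triple edge where a_ij * a_ji = 2 or 3), the diagram is a chain of 5 nodes with one extra node attached to the third node from one end (E_6). One simple-root ordering that puts it in standard form is (alpha_3, alpha_5, alpha_2, alpha_4, alpha_1, alpha_6). So the algebra is type E_6.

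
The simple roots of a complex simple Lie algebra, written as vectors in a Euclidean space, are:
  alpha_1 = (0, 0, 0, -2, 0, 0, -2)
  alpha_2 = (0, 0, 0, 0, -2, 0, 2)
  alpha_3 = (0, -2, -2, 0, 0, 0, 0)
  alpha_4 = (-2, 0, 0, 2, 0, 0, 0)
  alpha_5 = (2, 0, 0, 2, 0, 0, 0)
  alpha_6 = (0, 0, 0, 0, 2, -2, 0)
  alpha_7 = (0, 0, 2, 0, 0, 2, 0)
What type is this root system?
Compute the Cartan integers a_ij = 2(alpha_i, alpha_j)/(alpha_j, alpha_j); the resulting 7x7 Cartan matrix is
[[2, -1, 0, -1, -1, 0, 0], [-1, 2, 0, 0, 0, -1, 0], [0, 0, 2, 0, 0, 0, -1], [-1, 0, 0, 2, 0, 0, 0], [-1, 0, 0, 0, 2, 0, 0], [0, -1, 0, 0, 0, 2, -1], [0, 0, -1, 0, 0, -1, 2]].
All simple roots have the same length, so the diagram is simply laced. The associated Dynkin diagram is a chain of 5 nodes with a fork of two nodes at one end (D_7), so the type is D_7 (the algebra so(14)).

D_7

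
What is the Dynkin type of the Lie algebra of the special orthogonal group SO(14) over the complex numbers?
This is so(14) with 14 even, which has dimension 14(14-1)/2 = 91 and rank 14/2 = 7. In the classification of classical Lie algebras, the orthogonal algebra so(2n) in an even number of variables has type D_n; here n = 7, so the Dynkin diagram is a chain of 5 nodes with a fork of two nodes at one end (D_7). Hence the type is D_7.

type D_7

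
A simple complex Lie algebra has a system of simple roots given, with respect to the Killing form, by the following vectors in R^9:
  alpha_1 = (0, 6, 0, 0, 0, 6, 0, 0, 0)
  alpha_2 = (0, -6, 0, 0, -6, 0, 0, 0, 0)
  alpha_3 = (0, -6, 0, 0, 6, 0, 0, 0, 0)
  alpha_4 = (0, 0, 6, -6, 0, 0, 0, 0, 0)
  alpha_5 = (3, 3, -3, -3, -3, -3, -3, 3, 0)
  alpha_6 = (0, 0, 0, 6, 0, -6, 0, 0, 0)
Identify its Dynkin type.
Compute the Cartan integers a_ij = 2(alpha_i, alpha_j)/(alpha_j, alpha_j); the resulting 6x6 Cartan matrix is
[[2, -1, -1, 0, 0, -1], [-1, 2, 0, 0, 0, 0], [-1, 0, 2, 0, -1, 0], [0, 0, 0, 2, 0, -1], [0, 0, -1, 0, 2, 0], [-1, 0, 0, -1, 0, 2]].
All simple roots have the same length, so the diagram is simply laced. The associated Dynkin diagram is a chain of 5 nodes with one extra node attached to the third node from one end (E_6), so the type is E_6.

type E_6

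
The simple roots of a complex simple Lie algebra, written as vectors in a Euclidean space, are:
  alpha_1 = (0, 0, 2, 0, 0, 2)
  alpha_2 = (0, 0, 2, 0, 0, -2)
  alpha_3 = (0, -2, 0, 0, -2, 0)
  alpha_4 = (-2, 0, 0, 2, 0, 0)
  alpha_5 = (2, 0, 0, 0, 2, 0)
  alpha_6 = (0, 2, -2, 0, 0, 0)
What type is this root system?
Compute the Cartan integers a_ij = 2(alpha_i, alpha_j)/(alpha_j, alpha_j); the resulting 6x6 Cartan matrix is
[[2, 0, 0, 0, 0, -1], [0, 2, 0, 0, 0, -1], [0, 0, 2, 0, -1, -1], [0, 0, 0, 2, -1, 0], [0, 0, -1, -1, 2, 0], [-1, -1, -1, 0, 0, 2]].
All simple roots have the same length, so the diagram is simply laced. The associated Dynkin diagram is a chain of 4 nodes with a fork of two nodes at one end (D_6), so the type is D_6 (the algebra so(12)).

D6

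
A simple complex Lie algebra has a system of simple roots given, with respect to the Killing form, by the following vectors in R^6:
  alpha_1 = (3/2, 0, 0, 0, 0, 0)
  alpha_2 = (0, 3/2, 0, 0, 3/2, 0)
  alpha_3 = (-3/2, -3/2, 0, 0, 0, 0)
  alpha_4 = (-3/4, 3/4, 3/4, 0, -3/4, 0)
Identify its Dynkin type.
Compute the Cartan integers a_ij = 2(alpha_i, alpha_j)/(alpha_j, alpha_j); the resulting 4x4 Cartan matrix is
[[2, 0, -1, -1], [0, 2, -1, 0], [-2, -1, 2, 0], [-1, 0, 0, 2]].
The roots have two lengths (squared-length ratio 2:1); the short ones are alpha_{1,4}. The associated Dynkin diagram is a chain of 4 nodes with a double edge between the middle two (F_4), so the type is F_4.

F_4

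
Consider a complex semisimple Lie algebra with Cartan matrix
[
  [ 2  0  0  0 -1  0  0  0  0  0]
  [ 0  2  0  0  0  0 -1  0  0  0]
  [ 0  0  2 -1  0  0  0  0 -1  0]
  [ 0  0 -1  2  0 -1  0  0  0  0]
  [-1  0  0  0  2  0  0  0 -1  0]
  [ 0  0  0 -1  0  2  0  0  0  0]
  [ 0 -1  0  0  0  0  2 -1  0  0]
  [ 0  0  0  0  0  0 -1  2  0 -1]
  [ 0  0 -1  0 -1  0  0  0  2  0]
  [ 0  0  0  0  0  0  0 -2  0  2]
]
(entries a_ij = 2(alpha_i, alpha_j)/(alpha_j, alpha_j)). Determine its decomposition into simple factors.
The diagram associated to this matrix has two connected components: the simple roots {alpha_1, alpha_3, alpha_4, alpha_5, alpha_6, alpha_9} form a chain of 6 nodes with single edges (A_6), and {alpha_2, alpha_7, alpha_8, alpha_10} form a chain of 4 nodes with a double edge at one end; the terminal node there is the unique long simple root (C_4). A semisimple Lie algebra decomposes uniquely as the direct sum of simple ideals, one per connected component of its Dynkin diagram, so g ≅ A_6 ⊕ C_4 (dimension 48 + 36 = 84).

A_6 (sl(7)) ⊕ C_4 (sp(8))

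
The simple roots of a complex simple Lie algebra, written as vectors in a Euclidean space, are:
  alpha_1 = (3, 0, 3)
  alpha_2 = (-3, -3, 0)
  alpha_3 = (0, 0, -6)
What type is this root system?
C_3 (sp(6))

Compute the Cartan integers a_ij = 2(alpha_i, alpha_j)/(alpha_j, alpha_j); the resulting 3x3 Cartan matrix is
[[2, -1, -1], [-1, 2, 0], [-2, 0, 2]].
The roots have two lengths (squared-length ratio 2:1); the short ones are alpha_{1,2}. The associated Dynkin diagram is a chain of 3 nodes with a double edge at one end; the terminal node there is the unique long simple root (C_3), so the type is C_3 (the algebra sp(6)).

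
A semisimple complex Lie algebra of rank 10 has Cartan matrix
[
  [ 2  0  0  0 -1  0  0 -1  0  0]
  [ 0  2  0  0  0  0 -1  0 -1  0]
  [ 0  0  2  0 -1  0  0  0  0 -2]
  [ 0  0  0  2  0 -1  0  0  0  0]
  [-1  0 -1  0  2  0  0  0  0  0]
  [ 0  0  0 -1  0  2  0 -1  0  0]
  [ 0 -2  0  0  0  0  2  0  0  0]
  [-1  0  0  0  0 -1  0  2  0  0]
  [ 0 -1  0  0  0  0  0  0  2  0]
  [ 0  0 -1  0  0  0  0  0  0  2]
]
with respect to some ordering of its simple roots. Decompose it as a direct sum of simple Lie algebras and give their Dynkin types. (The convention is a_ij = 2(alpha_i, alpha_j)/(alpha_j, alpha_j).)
The diagram associated to this matrix has two connected components: the simple roots {alpha_1, alpha_3, alpha_4, alpha_5, alpha_6, alpha_8, alpha_10} form a chain of 7 nodes with a double edge at one end; the terminal node there is the unique short simple root (B_7), and {alpha_2, alpha_7, alpha_9} form a chain of 3 nodes with a double edge at one end; the terminal node there is the unique long simple root (C_3). A semisimple Lie algebra decomposes uniquely as the direct sum of simple ideals, one per connected component of its Dynkin diagram, so g ≅ B_7 ⊕ C_3 (dimension 105 + 21 = 126).

B7 + C3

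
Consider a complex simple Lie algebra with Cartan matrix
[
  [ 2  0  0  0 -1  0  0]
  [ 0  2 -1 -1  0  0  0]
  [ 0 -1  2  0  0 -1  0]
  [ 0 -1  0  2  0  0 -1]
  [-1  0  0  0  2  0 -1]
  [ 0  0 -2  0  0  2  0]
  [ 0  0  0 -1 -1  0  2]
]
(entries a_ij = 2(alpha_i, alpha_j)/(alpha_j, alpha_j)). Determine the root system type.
C7

The matrix has rank 7 with 2's on the diagonal. Reading the off-diagonal entries as Dynkin edges (a single edge where a_ij = a_ji = -1; a double or triple edge where a_ij * a_ji = 2 or 3), the diagram is a chain of 7 nodes with a double edge at one end; the terminal node there is the unique long simple root (C_7). One simple-root ordering that puts it in standard form is (alpha_1, alpha_5, alpha_7, alpha_4, alpha_2, alpha_3, alpha_6). So the algebra is type C_7, i.e. sp(14).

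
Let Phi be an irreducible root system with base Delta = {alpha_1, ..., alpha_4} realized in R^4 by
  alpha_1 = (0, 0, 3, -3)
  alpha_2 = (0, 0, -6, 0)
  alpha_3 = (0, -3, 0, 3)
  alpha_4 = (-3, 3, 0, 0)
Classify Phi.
Compute the Cartan integers a_ij = 2(alpha_i, alpha_j)/(alpha_j, alpha_j); the resulting 4x4 Cartan matrix is
[[2, -1, -1, 0], [-2, 2, 0, 0], [-1, 0, 2, -1], [0, 0, -1, 2]].
The roots have two lengths (squared-length ratio 2:1); the short ones are alpha_{1,3,4}. The associated Dynkin diagram is a chain of 4 nodes with a double edge at one end; the terminal node there is the unique long simple root (C_4), so the type is C_4 (the algebra sp(8)).

C4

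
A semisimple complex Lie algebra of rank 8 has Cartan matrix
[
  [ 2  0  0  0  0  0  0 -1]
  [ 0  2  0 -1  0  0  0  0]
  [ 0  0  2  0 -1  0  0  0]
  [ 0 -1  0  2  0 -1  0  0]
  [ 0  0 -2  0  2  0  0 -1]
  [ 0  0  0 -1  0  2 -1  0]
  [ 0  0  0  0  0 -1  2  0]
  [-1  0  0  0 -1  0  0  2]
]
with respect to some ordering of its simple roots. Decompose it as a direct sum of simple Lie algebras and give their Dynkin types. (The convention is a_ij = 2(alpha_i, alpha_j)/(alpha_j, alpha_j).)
A4 + B4

The diagram associated to this matrix has two connected components: the simple roots {alpha_2, alpha_4, alpha_6, alpha_7} form a chain of 4 nodes with single edges (A_4), and {alpha_1, alpha_3, alpha_5, alpha_8} form a chain of 4 nodes with a double edge at one end; the terminal node there is the unique short simple root (B_4). A semisimple Lie algebra decomposes uniquely as the direct sum of simple ideals, one per connected component of its Dynkin diagram, so g ≅ A_4 ⊕ B_4 (dimension 24 + 36 = 60).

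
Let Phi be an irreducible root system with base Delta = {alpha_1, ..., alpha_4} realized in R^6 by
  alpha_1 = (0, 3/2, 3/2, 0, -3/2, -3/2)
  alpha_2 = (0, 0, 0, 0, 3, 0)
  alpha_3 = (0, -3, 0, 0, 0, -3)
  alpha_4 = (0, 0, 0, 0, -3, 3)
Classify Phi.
F_4

Compute the Cartan integers a_ij = 2(alpha_i, alpha_j)/(alpha_j, alpha_j); the resulting 4x4 Cartan matrix is
[[2, -1, 0, 0], [-1, 2, 0, -1], [0, 0, 2, -1], [0, -2, -1, 2]].
The roots have two lengths (squared-length ratio 2:1); the short ones are alpha_{1,2}. The associated Dynkin diagram is a chain of 4 nodes with a double edge between the middle two (F_4), so the type is F_4.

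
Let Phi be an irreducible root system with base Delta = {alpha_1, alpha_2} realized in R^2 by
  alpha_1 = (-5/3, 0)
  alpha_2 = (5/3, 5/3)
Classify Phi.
Compute the Cartan integers a_ij = 2(alpha_i, alpha_j)/(alpha_j, alpha_j); the resulting 2x2 Cartan matrix is
[[2, -1], [-2, 2]].
The roots have two lengths (squared-length ratio 2:1); the short ones are alpha_{1}. The associated Dynkin diagram is a chain of 2 nodes with a double edge at one end; the terminal node there is the unique short simple root (B_2), so the type is B_2 (the algebra so(5)).

B_2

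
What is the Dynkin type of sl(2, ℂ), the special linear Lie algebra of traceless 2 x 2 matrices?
A_1 (sl(2))

This is sl(2), which has dimension 2^2 - 1 = 3 and rank 2 - 1 = 1 (a Cartan subalgebra is the diagonal traceless matrices). In the classification of classical Lie algebras, the special linear algebra sl(n+1) has type A_n; here n = 1, so the Dynkin diagram is a chain of 1 nodes with single edges (A_1). Hence the type is A_1.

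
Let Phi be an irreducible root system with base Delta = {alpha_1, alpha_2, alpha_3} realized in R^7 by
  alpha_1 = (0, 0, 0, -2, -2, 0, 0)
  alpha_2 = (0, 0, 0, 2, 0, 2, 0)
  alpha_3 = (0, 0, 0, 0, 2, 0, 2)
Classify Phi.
Compute the Cartan integers a_ij = 2(alpha_i, alpha_j)/(alpha_j, alpha_j); the resulting 3x3 Cartan matrix is
[[2, -1, -1], [-1, 2, 0], [-1, 0, 2]].
All simple roots have the same length, so the diagram is simply laced. The associated Dynkin diagram is a chain of 3 nodes with single edges (A_3), so the type is A_3 (the algebra sl(4)).

A_3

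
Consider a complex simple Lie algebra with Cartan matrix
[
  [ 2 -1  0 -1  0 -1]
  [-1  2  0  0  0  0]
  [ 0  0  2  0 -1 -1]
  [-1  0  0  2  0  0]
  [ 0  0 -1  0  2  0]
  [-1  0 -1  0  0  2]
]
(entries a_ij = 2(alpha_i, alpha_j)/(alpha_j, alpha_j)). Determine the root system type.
D_6 (so(12))

The matrix has rank 6 with 2's on the diagonal. Reading the off-diagonal entries as Dynkin edges (a single edge where a_ij = a_ji = -1; a double or triple edge where a_ij * a_ji = 2 or 3), the diagram is a chain of 4 nodes with a fork of two nodes at one end (D_6). One simple-root ordering that puts it in standard form is (alpha_5, alpha_3, alpha_6, alpha_1, alpha_4, alpha_2). So the algebra is type D_6, i.e. so(12).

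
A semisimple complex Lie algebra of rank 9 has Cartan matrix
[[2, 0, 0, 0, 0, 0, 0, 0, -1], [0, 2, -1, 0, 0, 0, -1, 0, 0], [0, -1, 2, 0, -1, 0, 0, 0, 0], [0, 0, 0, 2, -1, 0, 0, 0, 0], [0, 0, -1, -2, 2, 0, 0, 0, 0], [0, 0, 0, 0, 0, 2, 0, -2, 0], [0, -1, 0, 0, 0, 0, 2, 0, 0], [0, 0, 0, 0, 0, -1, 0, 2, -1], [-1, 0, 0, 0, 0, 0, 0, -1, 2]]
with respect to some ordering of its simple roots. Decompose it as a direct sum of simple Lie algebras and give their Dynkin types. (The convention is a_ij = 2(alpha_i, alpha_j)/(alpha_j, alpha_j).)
The diagram associated to this matrix has two connected components: the simple roots {alpha_2, alpha_3, alpha_4, alpha_5, alpha_7} form a chain of 5 nodes with a double edge at one end; the terminal node there is the unique short simple root (B_5), and {alpha_1, alpha_6, alpha_8, alpha_9} form a chain of 4 nodes with a double edge at one end; the terminal node there is the unique long simple root (C_4). A semisimple Lie algebra decomposes uniquely as the direct sum of simple ideals, one per connected component of its Dynkin diagram, so g ≅ B_5 ⊕ C_4 (dimension 55 + 36 = 91).

B_5 (so(11)) + C_4 (sp(8))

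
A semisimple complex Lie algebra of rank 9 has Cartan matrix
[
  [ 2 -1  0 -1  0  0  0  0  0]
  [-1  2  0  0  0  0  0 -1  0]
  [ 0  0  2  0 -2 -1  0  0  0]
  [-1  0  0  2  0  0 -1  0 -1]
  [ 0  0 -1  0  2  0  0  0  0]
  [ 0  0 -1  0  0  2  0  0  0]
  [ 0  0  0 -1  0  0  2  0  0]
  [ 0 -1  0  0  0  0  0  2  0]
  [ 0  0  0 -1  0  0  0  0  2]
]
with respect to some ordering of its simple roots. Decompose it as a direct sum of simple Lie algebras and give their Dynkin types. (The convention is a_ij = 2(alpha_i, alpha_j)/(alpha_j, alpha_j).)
The diagram associated to this matrix has two connected components: the simple roots {alpha_3, alpha_5, alpha_6} form a chain of 3 nodes with a double edge at one end; the terminal node there is the unique short simple root (B_3), and {alpha_1, alpha_2, alpha_4, alpha_7, alpha_8, alpha_9} form a chain of 4 nodes with a fork of two nodes at one end (D_6). A semisimple Lie algebra decomposes uniquely as the direct sum of simple ideals, one per connected component of its Dynkin diagram, so g ≅ B_3 ⊕ D_6 (dimension 21 + 66 = 87).

B_3 (so(7)) + D_6 (so(12))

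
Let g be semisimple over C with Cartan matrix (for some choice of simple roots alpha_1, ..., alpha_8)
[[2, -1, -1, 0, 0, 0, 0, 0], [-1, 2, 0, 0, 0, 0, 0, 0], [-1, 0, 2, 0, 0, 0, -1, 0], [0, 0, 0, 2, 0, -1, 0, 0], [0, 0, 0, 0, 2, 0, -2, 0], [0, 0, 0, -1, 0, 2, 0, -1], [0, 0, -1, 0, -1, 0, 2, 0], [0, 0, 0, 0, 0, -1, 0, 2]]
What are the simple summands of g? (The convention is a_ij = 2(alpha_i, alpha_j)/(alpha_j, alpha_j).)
The diagram associated to this matrix has two connected components: the simple roots {alpha_4, alpha_6, alpha_8} form a chain of 3 nodes with single edges (A_3), and {alpha_1, alpha_2, alpha_3, alpha_5, alpha_7} form a chain of 5 nodes with a double edge at one end; the terminal node there is the unique long simple root (C_5). A semisimple Lie algebra decomposes uniquely as the direct sum of simple ideals, one per connected component of its Dynkin diagram, so g ≅ A_3 ⊕ C_5 (dimension 15 + 55 = 70).

A3 ⊕ C5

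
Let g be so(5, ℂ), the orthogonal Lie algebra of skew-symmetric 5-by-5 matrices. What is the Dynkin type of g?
This is so(5) with 5 odd, which has dimension 5(5-1)/2 = 10 and rank (5-1)/2 = 2. In the classification of classical Lie algebras, the orthogonal algebra so(2n+1) in an odd number of variables has type B_n; here n = 2, so the Dynkin diagram is a chain of 2 nodes with a double edge at one end; the terminal node there is the unique short simple root (B_2). Hence the type is B_2.

type B_2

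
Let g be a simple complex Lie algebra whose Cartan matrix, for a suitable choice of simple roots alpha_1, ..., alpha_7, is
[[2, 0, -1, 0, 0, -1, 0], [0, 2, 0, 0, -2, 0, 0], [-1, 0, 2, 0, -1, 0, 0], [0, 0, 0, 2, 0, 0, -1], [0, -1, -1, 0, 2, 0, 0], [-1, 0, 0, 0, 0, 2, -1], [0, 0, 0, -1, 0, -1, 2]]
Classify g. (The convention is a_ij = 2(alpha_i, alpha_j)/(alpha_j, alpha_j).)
C_7 (sp(14))

The matrix has rank 7 with 2's on the diagonal. Reading the off-diagonal entries as Dynkin edges (a single edge where a_ij = a_ji = -1; a double or triple edge where a_ij * a_ji = 2 or 3), the diagram is a chain of 7 nodes with a double edge at one end; the terminal node there is the unique long simple root (C_7). One simple-root ordering that puts it in standard form is (alpha_4, alpha_7, alpha_6, alpha_1, alpha_3, alpha_5, alpha_2). So the algebra is type C_7, i.e. sp(14).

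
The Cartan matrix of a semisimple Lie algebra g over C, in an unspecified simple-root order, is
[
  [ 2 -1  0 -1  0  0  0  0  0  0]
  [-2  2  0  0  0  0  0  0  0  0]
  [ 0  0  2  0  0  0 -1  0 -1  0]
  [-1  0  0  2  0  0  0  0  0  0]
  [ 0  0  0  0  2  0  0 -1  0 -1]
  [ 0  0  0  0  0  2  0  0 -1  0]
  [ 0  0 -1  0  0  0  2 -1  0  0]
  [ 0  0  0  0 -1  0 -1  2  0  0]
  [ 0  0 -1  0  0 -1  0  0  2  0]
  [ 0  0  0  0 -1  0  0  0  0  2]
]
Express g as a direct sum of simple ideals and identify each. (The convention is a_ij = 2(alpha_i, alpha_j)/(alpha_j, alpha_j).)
The diagram associated to this matrix has two connected components: the simple roots {alpha_3, alpha_5, alpha_6, alpha_7, alpha_8, alpha_9, alpha_10} form a chain of 7 nodes with single edges (A_7), and {alpha_1, alpha_2, alpha_4} form a chain of 3 nodes with a double edge at one end; the terminal node there is the unique long simple root (C_3). A semisimple Lie algebra decomposes uniquely as the direct sum of simple ideals, one per connected component of its Dynkin diagram, so g ≅ A_7 ⊕ C_3 (dimension 63 + 21 = 84).

A_7 ⊕ C_3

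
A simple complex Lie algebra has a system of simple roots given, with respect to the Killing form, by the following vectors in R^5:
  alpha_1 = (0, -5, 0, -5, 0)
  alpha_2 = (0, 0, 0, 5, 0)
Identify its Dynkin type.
Compute the Cartan integers a_ij = 2(alpha_i, alpha_j)/(alpha_j, alpha_j); the resulting 2x2 Cartan matrix is
[[2, -2], [-1, 2]].
The roots have two lengths (squared-length ratio 2:1); the short ones are alpha_{2}. The associated Dynkin diagram is a chain of 2 nodes with a double edge at one end; the terminal node there is the unique short simple root (B_2), so the type is B_2 (the algebra so(5)).

B2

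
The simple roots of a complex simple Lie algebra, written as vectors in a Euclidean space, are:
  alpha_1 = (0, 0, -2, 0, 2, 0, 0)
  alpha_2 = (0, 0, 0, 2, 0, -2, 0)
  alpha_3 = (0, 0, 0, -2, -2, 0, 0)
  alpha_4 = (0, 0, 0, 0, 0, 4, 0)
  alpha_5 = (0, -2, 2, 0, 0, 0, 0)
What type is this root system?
C_5

Compute the Cartan integers a_ij = 2(alpha_i, alpha_j)/(alpha_j, alpha_j); the resulting 5x5 Cartan matrix is
[[2, 0, -1, 0, -1], [0, 2, -1, -1, 0], [-1, -1, 2, 0, 0], [0, -2, 0, 2, 0], [-1, 0, 0, 0, 2]].
The roots have two lengths (squared-length ratio 2:1); the short ones are alpha_{1,2,3,5}. The associated Dynkin diagram is a chain of 5 nodes with a double edge at one end; the terminal node there is the unique long simple root (C_5), so the type is C_5 (the algebra sp(10)).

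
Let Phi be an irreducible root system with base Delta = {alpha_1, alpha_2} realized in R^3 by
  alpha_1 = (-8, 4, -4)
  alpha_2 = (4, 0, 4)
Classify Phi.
G_2

Compute the Cartan integers a_ij = 2(alpha_i, alpha_j)/(alpha_j, alpha_j); the resulting 2x2 Cartan matrix is
[[2, -3], [-1, 2]].
The roots have two lengths (squared-length ratio 3:1); the short ones are alpha_{2}. The associated Dynkin diagram is two nodes joined by a triple edge (G_2), so the type is G_2.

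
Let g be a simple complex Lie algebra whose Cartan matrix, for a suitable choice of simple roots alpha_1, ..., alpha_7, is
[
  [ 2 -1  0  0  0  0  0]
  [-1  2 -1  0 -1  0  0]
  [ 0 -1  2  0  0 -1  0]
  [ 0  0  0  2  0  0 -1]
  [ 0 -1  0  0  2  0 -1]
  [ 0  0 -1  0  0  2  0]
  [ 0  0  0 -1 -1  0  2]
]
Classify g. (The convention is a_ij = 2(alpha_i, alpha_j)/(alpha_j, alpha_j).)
E7

The matrix has rank 7 with 2's on the diagonal. Reading the off-diagonal entries as Dynkin edges (a single edge where a_ij = a_ji = -1; a double or triple edge where a_ij * a_ji = 2 or 3), the diagram is a chain of 6 nodes with one extra node attached to the third node from one end (E_7). One simple-root ordering that puts it in standard form is (alpha_6, alpha_1, alpha_3, alpha_2, alpha_5, alpha_7, alpha_4). So the algebra is type E_7.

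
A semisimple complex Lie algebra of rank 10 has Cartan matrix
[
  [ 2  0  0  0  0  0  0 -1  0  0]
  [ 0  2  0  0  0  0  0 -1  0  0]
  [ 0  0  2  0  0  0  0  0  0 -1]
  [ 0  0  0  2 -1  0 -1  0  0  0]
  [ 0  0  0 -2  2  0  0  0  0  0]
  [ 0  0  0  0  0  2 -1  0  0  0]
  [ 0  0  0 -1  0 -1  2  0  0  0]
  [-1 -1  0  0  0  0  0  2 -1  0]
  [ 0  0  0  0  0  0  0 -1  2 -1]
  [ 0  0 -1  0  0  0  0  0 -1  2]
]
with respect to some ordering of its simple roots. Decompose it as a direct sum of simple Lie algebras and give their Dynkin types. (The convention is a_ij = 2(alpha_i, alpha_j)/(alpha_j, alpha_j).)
C_4 ⊕ D_6

The diagram associated to this matrix has two connected components: the simple roots {alpha_4, alpha_5, alpha_6, alpha_7} form a chain of 4 nodes with a double edge at one end; the terminal node there is the unique long simple root (C_4), and {alpha_1, alpha_2, alpha_3, alpha_8, alpha_9, alpha_10} form a chain of 4 nodes with a fork of two nodes at one end (D_6). A semisimple Lie algebra decomposes uniquely as the direct sum of simple ideals, one per connected component of its Dynkin diagram, so g ≅ C_4 ⊕ D_6 (dimension 36 + 66 = 102).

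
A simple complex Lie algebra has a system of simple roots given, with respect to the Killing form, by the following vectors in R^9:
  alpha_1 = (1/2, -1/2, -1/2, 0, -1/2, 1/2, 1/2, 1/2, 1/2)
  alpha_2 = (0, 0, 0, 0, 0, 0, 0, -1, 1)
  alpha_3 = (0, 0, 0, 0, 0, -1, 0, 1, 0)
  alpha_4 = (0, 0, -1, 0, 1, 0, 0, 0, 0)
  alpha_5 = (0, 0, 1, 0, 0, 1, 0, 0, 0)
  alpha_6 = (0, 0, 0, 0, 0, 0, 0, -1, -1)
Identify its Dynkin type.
Compute the Cartan integers a_ij = 2(alpha_i, alpha_j)/(alpha_j, alpha_j); the resulting 6x6 Cartan matrix is
[[2, 0, 0, 0, 0, -1], [0, 2, -1, 0, 0, 0], [0, -1, 2, 0, -1, -1], [0, 0, 0, 2, -1, 0], [0, 0, -1, -1, 2, 0], [-1, 0, -1, 0, 0, 2]].
All simple roots have the same length, so the diagram is simply laced. The associated Dynkin diagram is a chain of 5 nodes with one extra node attached to the third node from one end (E_6), so the type is E_6.

type E_6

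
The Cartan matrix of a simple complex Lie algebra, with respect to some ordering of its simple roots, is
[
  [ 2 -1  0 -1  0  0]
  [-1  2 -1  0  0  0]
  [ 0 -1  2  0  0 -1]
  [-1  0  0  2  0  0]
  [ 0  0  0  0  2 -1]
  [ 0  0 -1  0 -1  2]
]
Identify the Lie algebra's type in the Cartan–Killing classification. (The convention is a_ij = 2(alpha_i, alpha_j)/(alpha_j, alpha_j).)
The matrix has rank 6 with 2's on the diagonal. Reading the off-diagonal entries as Dynkin edges (a single edge where a_ij = a_ji = -1; a double or triple edge where a_ij * a_ji = 2 or 3), the diagram is a chain of 6 nodes with single edges (A_6). One simple-root ordering that puts it in standard form is (alpha_4, alpha_1, alpha_2, alpha_3, alpha_6, alpha_5). So the algebra is type A_6, i.e. sl(7).

A_6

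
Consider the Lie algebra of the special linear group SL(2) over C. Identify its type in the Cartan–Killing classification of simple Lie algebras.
A_1 (sl(2))

This is sl(2), which has dimension 2^2 - 1 = 3 and rank 2 - 1 = 1 (a Cartan subalgebra is the diagonal traceless matrices). In the classification of classical Lie algebras, the special linear algebra sl(n+1) has type A_n; here n = 1, so the Dynkin diagram is a chain of 1 nodes with single edges (A_1). Hence the type is A_1.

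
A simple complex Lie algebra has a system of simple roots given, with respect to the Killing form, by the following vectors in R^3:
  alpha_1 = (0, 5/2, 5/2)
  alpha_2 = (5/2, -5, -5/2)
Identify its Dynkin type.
G_2

Compute the Cartan integers a_ij = 2(alpha_i, alpha_j)/(alpha_j, alpha_j); the resulting 2x2 Cartan matrix is
[[2, -1], [-3, 2]].
The roots have two lengths (squared-length ratio 3:1); the short ones are alpha_{1}. The associated Dynkin diagram is two nodes joined by a triple edge (G_2), so the type is G_2.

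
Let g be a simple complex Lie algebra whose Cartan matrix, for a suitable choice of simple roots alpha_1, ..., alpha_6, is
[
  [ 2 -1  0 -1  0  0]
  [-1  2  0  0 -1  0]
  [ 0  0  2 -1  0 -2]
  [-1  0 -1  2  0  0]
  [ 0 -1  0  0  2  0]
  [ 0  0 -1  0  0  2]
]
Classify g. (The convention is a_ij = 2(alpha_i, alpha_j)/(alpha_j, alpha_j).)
The matrix has rank 6 with 2's on the diagonal. Reading the off-diagonal entries as Dynkin edges (a single edge where a_ij = a_ji = -1; a double or triple edge where a_ij * a_ji = 2 or 3), the diagram is a chain of 6 nodes with a double edge at one end; the terminal node there is the unique short simple root (B_6). One simple-root ordering that puts it in standard form is (alpha_5, alpha_2, alpha_1, alpha_4, alpha_3, alpha_6). So the algebra is type B_6, i.e. so(13).

B_6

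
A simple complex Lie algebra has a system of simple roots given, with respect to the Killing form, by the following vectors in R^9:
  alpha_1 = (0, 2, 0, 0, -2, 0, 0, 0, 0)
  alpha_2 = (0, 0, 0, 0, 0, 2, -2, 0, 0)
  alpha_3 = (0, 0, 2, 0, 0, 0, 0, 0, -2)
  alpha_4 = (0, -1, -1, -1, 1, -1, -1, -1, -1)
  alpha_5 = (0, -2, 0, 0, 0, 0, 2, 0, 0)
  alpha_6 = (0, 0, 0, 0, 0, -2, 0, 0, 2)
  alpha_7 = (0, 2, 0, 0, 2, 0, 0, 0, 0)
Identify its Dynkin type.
E_7

Compute the Cartan integers a_ij = 2(alpha_i, alpha_j)/(alpha_j, alpha_j); the resulting 7x7 Cartan matrix is
[[2, 0, 0, -1, -1, 0, 0], [0, 2, 0, 0, -1, -1, 0], [0, 0, 2, 0, 0, -1, 0], [-1, 0, 0, 2, 0, 0, 0], [-1, -1, 0, 0, 2, 0, -1], [0, -1, -1, 0, 0, 2, 0], [0, 0, 0, 0, -1, 0, 2]].
All simple roots have the same length, so the diagram is simply laced. The associated Dynkin diagram is a chain of 6 nodes with one extra node attached to the third node from one end (E_7), so the type is E_7.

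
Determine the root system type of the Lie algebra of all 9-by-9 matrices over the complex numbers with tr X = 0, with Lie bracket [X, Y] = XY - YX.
type A_8

This is sl(9), which has dimension 9^2 - 1 = 80 and rank 9 - 1 = 8 (a Cartan subalgebra is the diagonal traceless matrices). In the classification of classical Lie algebras, the special linear algebra sl(n+1) has type A_n; here n = 8, so the Dynkin diagram is a chain of 8 nodes with single edges (A_8). Hence the type is A_8.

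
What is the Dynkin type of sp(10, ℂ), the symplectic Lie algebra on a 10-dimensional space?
This is sp(10), which has dimension 10(10+1)/2 = 55 and rank 10/2 = 5. In the classification of classical Lie algebras, the symplectic algebra sp(2n) has type C_n; here n = 5, so the Dynkin diagram is a chain of 5 nodes with a double edge at one end; the terminal node there is the unique long simple root (C_5). Hence the type is C_5.

type C_5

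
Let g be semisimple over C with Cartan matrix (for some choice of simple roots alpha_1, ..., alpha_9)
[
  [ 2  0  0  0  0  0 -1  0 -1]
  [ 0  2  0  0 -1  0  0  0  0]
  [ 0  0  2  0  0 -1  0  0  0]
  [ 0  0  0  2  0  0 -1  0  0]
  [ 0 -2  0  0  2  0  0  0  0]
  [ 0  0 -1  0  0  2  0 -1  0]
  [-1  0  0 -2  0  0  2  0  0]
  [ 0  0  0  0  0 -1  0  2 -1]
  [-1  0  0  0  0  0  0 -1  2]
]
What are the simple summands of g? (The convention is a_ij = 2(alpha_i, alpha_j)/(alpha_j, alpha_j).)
The diagram associated to this matrix has two connected components: the simple roots {alpha_2, alpha_5} form a chain of 2 nodes with a double edge at one end; the terminal node there is the unique short simple root (B_2), and {alpha_1, alpha_3, alpha_4, alpha_6, alpha_7, alpha_8, alpha_9} form a chain of 7 nodes with a double edge at one end; the terminal node there is the unique short simple root (B_7). A semisimple Lie algebra decomposes uniquely as the direct sum of simple ideals, one per connected component of its Dynkin diagram, so g ≅ B_2 ⊕ B_7 (dimension 10 + 105 = 115).

B2 + B7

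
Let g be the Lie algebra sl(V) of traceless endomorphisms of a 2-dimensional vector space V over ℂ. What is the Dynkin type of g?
A_1 (sl(2))

This is sl(2), which has dimension 2^2 - 1 = 3 and rank 2 - 1 = 1 (a Cartan subalgebra is the diagonal traceless matrices). In the classification of classical Lie algebras, the special linear algebra sl(n+1) has type A_n; here n = 1, so the Dynkin diagram is a chain of 1 nodes with single edges (A_1). Hence the type is A_1.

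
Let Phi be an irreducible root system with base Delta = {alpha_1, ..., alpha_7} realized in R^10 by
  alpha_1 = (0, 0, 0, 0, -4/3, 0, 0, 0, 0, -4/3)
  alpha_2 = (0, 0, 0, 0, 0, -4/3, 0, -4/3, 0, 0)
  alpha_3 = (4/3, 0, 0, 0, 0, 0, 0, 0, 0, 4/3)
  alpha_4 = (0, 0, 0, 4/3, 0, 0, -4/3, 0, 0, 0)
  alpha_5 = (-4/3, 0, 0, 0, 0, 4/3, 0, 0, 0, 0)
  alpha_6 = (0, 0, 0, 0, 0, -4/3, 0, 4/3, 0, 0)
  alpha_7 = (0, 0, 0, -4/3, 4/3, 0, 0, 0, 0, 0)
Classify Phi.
type D_7

Compute the Cartan integers a_ij = 2(alpha_i, alpha_j)/(alpha_j, alpha_j); the resulting 7x7 Cartan matrix is
[[2, 0, -1, 0, 0, 0, -1], [0, 2, 0, 0, -1, 0, 0], [-1, 0, 2, 0, -1, 0, 0], [0, 0, 0, 2, 0, 0, -1], [0, -1, -1, 0, 2, -1, 0], [0, 0, 0, 0, -1, 2, 0], [-1, 0, 0, -1, 0, 0, 2]].
All simple roots have the same length, so the diagram is simply laced. The associated Dynkin diagram is a chain of 5 nodes with a fork of two nodes at one end (D_7), so the type is D_7 (the algebra so(14)).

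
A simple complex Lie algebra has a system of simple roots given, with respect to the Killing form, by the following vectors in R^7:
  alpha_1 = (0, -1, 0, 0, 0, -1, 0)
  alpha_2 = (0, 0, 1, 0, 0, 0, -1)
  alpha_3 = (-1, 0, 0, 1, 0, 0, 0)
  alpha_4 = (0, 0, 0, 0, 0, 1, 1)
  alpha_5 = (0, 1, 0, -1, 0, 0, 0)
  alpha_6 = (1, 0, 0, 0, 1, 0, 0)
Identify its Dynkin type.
Compute the Cartan integers a_ij = 2(alpha_i, alpha_j)/(alpha_j, alpha_j); the resulting 6x6 Cartan matrix is
[[2, 0, 0, -1, -1, 0], [0, 2, 0, -1, 0, 0], [0, 0, 2, 0, -1, -1], [-1, -1, 0, 2, 0, 0], [-1, 0, -1, 0, 2, 0], [0, 0, -1, 0, 0, 2]].
All simple roots have the same length, so the diagram is simply laced. The associated Dynkin diagram is a chain of 6 nodes with single edges (A_6), so the type is A_6 (the algebra sl(7)).

A6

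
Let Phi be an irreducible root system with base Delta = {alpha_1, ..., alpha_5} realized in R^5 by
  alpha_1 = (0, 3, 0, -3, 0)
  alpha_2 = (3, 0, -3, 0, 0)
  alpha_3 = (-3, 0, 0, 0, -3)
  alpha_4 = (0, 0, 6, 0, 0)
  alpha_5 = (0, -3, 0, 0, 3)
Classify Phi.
Compute the Cartan integers a_ij = 2(alpha_i, alpha_j)/(alpha_j, alpha_j); the resulting 5x5 Cartan matrix is
[[2, 0, 0, 0, -1], [0, 2, -1, -1, 0], [0, -1, 2, 0, -1], [0, -2, 0, 2, 0], [-1, 0, -1, 0, 2]].
The roots have two lengths (squared-length ratio 2:1); the short ones are alpha_{1,2,3,5}. The associated Dynkin diagram is a chain of 5 nodes with a double edge at one end; the terminal node there is the unique long simple root (C_5), so the type is C_5 (the algebra sp(10)).

C5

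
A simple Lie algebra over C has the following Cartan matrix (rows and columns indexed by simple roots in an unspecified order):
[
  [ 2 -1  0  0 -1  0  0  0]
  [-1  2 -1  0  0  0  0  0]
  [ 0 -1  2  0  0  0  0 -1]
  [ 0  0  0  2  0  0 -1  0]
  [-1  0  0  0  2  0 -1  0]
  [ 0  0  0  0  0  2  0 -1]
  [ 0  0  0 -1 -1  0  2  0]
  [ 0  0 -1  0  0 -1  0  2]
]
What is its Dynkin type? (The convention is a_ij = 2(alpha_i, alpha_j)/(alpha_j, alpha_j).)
The matrix has rank 8 with 2's on the diagonal. Reading the off-diagonal entries as Dynkin edges (a single edge where a_ij = a_ji = -1; a double or triple edge where a_ij * a_ji = 2 or 3), the diagram is a chain of 8 nodes with single edges (A_8). One simple-root ordering that puts it in standard form is (alpha_4, alpha_7, alpha_5, alpha_1, alpha_2, alpha_3, alpha_8, alpha_6). So the algebra is type A_8, i.e. sl(9).

A_8 (sl(9))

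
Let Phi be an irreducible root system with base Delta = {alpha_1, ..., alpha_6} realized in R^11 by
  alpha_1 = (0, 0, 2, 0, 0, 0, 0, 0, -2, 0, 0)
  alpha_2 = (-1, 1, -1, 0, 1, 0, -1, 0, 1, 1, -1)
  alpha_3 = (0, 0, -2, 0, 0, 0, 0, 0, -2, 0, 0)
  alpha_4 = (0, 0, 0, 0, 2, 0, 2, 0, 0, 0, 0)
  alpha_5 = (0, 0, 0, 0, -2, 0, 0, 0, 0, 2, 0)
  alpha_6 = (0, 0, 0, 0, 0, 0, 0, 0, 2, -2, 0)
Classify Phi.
Compute the Cartan integers a_ij = 2(alpha_i, alpha_j)/(alpha_j, alpha_j); the resulting 6x6 Cartan matrix is
[[2, -1, 0, 0, 0, -1], [-1, 2, 0, 0, 0, 0], [0, 0, 2, 0, 0, -1], [0, 0, 0, 2, -1, 0], [0, 0, 0, -1, 2, -1], [-1, 0, -1, 0, -1, 2]].
All simple roots have the same length, so the diagram is simply laced. The associated Dynkin diagram is a chain of 5 nodes with one extra node attached to the third node from one end (E_6), so the type is E_6.

E6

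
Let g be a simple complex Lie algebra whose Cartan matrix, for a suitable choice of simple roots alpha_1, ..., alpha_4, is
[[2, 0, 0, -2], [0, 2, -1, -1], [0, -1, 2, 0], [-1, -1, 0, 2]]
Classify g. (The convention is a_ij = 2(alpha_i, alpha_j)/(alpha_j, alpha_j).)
C_4 (sp(8))

The matrix has rank 4 with 2's on the diagonal. Reading the off-diagonal entries as Dynkin edges (a single edge where a_ij = a_ji = -1; a double or triple edge where a_ij * a_ji = 2 or 3), the diagram is a chain of 4 nodes with a double edge at one end; the terminal node there is the unique long simple root (C_4). One simple-root ordering that puts it in standard form is (alpha_3, alpha_2, alpha_4, alpha_1). So the algebra is type C_4, i.e. sp(8).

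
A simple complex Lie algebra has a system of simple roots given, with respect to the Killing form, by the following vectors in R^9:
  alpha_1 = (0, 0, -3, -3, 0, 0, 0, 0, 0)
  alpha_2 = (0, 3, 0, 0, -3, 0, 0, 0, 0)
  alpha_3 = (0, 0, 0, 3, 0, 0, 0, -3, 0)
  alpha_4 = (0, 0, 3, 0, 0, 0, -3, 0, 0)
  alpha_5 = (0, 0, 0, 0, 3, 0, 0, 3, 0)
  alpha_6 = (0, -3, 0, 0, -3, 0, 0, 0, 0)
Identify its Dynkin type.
Compute the Cartan integers a_ij = 2(alpha_i, alpha_j)/(alpha_j, alpha_j); the resulting 6x6 Cartan matrix is
[[2, 0, -1, -1, 0, 0], [0, 2, 0, 0, -1, 0], [-1, 0, 2, 0, -1, 0], [-1, 0, 0, 2, 0, 0], [0, -1, -1, 0, 2, -1], [0, 0, 0, 0, -1, 2]].
All simple roots have the same length, so the diagram is simply laced. The associated Dynkin diagram is a chain of 4 nodes with a fork of two nodes at one end (D_6), so the type is D_6 (the algebra so(12)).

D_6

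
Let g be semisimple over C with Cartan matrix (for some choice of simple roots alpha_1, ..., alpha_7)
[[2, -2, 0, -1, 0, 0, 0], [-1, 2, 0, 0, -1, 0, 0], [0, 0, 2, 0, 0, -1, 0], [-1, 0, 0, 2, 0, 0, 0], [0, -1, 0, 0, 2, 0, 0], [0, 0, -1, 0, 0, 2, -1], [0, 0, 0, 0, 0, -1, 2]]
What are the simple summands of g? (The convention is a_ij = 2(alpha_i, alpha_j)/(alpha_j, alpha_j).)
A_3 + F_4

The diagram associated to this matrix has two connected components: the simple roots {alpha_3, alpha_6, alpha_7} form a chain of 3 nodes with single edges (A_3), and {alpha_1, alpha_2, alpha_4, alpha_5} form a chain of 4 nodes with a double edge between the middle two (F_4). A semisimple Lie algebra decomposes uniquely as the direct sum of simple ideals, one per connected component of its Dynkin diagram, so g ≅ A_3 ⊕ F_4 (dimension 15 + 52 = 67).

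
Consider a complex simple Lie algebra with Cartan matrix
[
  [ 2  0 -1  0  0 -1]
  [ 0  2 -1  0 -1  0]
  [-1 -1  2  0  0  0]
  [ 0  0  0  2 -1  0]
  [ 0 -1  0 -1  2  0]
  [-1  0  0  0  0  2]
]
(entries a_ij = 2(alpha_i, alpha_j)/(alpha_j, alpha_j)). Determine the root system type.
A6

The matrix has rank 6 with 2's on the diagonal. Reading the off-diagonal entries as Dynkin edges (a single edge where a_ij = a_ji = -1; a double or triple edge where a_ij * a_ji = 2 or 3), the diagram is a chain of 6 nodes with single edges (A_6). One simple-root ordering that puts it in standard form is (alpha_6, alpha_1, alpha_3, alpha_2, alpha_5, alpha_4). So the algebra is type A_6, i.e. sl(7).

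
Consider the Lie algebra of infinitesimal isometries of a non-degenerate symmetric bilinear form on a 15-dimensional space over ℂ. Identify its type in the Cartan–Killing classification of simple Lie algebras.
This is so(15) with 15 odd, which has dimension 15(15-1)/2 = 105 and rank (15-1)/2 = 7. In the classification of classical Lie algebras, the orthogonal algebra so(2n+1) in an odd number of variables has type B_n; here n = 7, so the Dynkin diagram is a chain of 7 nodes with a double edge at one end; the terminal node there is the unique short simple root (B_7). Hence the type is B_7.

B7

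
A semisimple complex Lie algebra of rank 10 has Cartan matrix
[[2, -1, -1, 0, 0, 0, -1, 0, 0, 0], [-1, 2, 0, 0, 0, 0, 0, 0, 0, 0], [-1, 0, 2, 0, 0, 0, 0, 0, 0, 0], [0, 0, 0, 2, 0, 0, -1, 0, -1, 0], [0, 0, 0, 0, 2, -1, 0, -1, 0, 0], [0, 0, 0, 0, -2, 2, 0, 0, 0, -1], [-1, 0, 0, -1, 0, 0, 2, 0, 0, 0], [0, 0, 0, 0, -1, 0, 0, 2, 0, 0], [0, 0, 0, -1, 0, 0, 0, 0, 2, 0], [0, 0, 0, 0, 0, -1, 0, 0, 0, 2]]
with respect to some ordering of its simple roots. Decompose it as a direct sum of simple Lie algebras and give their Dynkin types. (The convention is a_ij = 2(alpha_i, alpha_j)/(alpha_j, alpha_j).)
The diagram associated to this matrix has two connected components: the simple roots {alpha_1, alpha_2, alpha_3, alpha_4, alpha_7, alpha_9} form a chain of 4 nodes with a fork of two nodes at one end (D_6), and {alpha_5, alpha_6, alpha_8, alpha_10} form a chain of 4 nodes with a double edge between the middle two (F_4). A semisimple Lie algebra decomposes uniquely as the direct sum of simple ideals, one per connected component of its Dynkin diagram, so g ≅ D_6 ⊕ F_4 (dimension 66 + 52 = 118).

D6 ⊕ F4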